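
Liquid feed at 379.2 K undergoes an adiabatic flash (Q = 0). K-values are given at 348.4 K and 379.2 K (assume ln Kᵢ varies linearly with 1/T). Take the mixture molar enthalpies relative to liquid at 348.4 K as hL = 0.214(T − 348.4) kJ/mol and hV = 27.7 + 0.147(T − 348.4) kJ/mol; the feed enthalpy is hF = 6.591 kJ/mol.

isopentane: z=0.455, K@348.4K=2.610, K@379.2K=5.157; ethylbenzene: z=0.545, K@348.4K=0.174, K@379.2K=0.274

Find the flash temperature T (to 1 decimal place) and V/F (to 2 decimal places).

Adiabatic flash: solve Rachford–Rice at each trial T, then check hF = ψ·hV(T) + (1−ψ)·hL(T).
  T = 348.4 K: K = (2.610, 0.174), RR gives ψ = 0.212, H_out = 5.882 kJ/mol
  T = 379.2 K: K = (5.157, 0.274), RR gives ψ = 0.496, H_out = 19.297 kJ/mol
  T = 363.8 K: K = (3.722, 0.220), RR gives ψ = 0.383, H_out = 13.522 kJ/mol
  T = 356.1 K: K = (3.129, 0.196), RR gives ψ = 0.310, H_out = 10.079 kJ/mol
  T = 352.2 K: K = (2.857, 0.185), RR gives ψ = 0.265, H_out = 8.078 kJ/mol
  T = 350.3 K: K = (2.731, 0.179), RR gives ψ = 0.240, H_out = 7.015 kJ/mol
Linear interpolation between T = 348.4 (H_out = 5.882) and T = 350.3 (H_out = 7.015) on hF = 6.591 gives T ≈ 349.6 K, at which ψ = 0.23.

T = 349.6 K, V/F = 0.23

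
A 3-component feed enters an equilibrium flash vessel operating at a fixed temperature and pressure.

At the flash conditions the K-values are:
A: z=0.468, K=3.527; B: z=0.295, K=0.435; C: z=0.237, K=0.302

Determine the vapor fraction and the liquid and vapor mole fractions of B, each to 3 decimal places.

Let ψ = V/F and solve Σ zᵢ(Kᵢ−1)/(1+ψ(Kᵢ−1)) = 0.
Check two-phase: ΣzᵢKᵢ = 1.851 > 1 and Σzᵢ/Kᵢ = 1.596 > 1, so g(0) = 0.851 > 0 and g(1) = -0.596 < 0.
Newton iteration, ψ⁰ = 0.5:
  ψ = 0.500: g = 0.0361, g' = -1.039 → ψ = 0.535
Converged at ψ = 0.535.
Compositions from xᵢ = zᵢ/(1+ψ(Kᵢ−1)), yᵢ = Kᵢxᵢ:
  A: x = 0.199, y = 0.702
  B: x = 0.423, y = 0.184
  C: x = 0.378, y = 0.114

ψ = 0.535, x_B = 0.423, y_B = 0.184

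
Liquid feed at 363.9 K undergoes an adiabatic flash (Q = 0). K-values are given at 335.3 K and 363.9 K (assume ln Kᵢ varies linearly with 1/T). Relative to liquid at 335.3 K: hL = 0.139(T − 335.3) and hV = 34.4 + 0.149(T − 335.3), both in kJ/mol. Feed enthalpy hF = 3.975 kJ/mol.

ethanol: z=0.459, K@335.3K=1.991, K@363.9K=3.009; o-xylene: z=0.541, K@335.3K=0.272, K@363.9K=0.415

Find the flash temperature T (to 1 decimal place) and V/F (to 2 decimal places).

T = 336.6 K, V/F = 0.11

Adiabatic flash: solve Rachford–Rice at each trial T, then check hF = ψ·hV(T) + (1−ψ)·hL(T).
  T = 335.3 K: K = (1.991, 0.272), RR gives ψ = 0.085, H_out = 2.910 kJ/mol
  T = 363.9 K: K = (3.009, 0.415), RR gives ψ = 0.515, H_out = 21.850 kJ/mol
  T = 349.6 K: K = (2.468, 0.339), RR gives ψ = 0.326, H_out = 13.244 kJ/mol
  T = 342.5 K: K = (2.224, 0.305), RR gives ψ = 0.218, H_out = 8.510 kJ/mol
  T = 338.9 K: K = (2.105, 0.288), RR gives ψ = 0.155, H_out = 5.844 kJ/mol
  T = 337.1 K: K = (2.048, 0.280), RR gives ψ = 0.121, H_out = 4.416 kJ/mol
Linear interpolation between T = 335.3 (H_out = 2.910) and T = 337.1 (H_out = 4.416) on hF = 3.975 gives T ≈ 336.6 K, at which ψ = 0.11.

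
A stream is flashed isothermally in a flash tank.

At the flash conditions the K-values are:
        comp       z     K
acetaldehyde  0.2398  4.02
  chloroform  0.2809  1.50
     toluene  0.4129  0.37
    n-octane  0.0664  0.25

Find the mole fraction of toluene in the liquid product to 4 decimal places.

Material balance + equilibrium reduce to Σ zᵢ(Kᵢ−1)/(1+V/F(Kᵢ−1)) = 0.
Check two-phase: ΣzᵢKᵢ = 1.5547 > 1 and Σzᵢ/Kᵢ = 1.6285 > 1, so g(0) = 0.5547 > 0 and g(1) = -0.6285 < 0.
Iterate (Newton) starting at V/F = 0.5:
  V/F = 0.5000: g = -0.05854, g' = -0.8370 → V/F = 0.4301
  V/F = 0.4301: g = 0.00033, g' = -0.8511 → V/F = 0.4304
Converged at V/F = 0.4304.
Compositions from xᵢ = zᵢ/(1+V/F(Kᵢ−1)), yᵢ = Kᵢxᵢ:
  acetaldehyde: x = 0.1043, y = 0.4191
  chloroform: x = 0.2312, y = 0.3467
  toluene: x = 0.5665, y = 0.2096
  n-octane: x = 0.0981, y = 0.0245

x_toluene = 0.5665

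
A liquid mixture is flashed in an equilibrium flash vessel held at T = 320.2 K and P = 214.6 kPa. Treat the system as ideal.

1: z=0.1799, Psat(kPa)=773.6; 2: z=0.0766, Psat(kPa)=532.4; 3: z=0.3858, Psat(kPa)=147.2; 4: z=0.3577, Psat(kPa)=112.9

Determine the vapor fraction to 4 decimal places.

ψ = 0.3167

Raoult's law: Kᵢ = Pᵢˢᵃᵗ/P = Pᵢˢᵃᵗ/214.6.
  K_1 = 773.6/214.6 = 3.604846, K_2 = 532.4/214.6 = 2.480895, K_3 = 147.2/214.6 = 0.685927, K_4 = 112.9/214.6 = 0.526095
Rachford–Rice: g(ψ) = Σ zᵢ(Kᵢ−1)/(1+ψ(Kᵢ−1)) = 0.
g(0) = ΣzᵢKᵢ − 1 = 0.2914 and g(1) = 1 − Σzᵢ/Kᵢ = -0.3231, so a root lies in (0, 1).
Newton–Raphson from ψ = 0.5:
  ψ = 0.5000: g = -0.09719, g' = -0.4773 → ψ = 0.2964
  ψ = 0.2964: g = 0.01248, g' = -0.6249 → ψ = 0.3163
  ψ = 0.3163: g = 0.00022, g' = -0.6029 → ψ = 0.3167
Converged at ψ = 0.3167.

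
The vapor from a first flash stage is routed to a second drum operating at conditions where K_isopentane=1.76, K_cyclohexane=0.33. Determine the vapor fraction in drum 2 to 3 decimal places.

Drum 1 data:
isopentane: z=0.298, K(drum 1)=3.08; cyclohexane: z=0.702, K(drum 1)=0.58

Drum 1:
Let ψ₁ = V/F and solve Σ zᵢ(Kᵢ−1)/(1+ψ₁(Kᵢ−1)) = 0.
g(0) = ΣzᵢKᵢ − 1 = 0.325 and g(1) = 1 − Σzᵢ/Kᵢ = -0.307, so a root lies in (0, 1).
Binary case is linear: z₁(K₁−1)(1+ψ₁(K₂−1)) + z₂(K₂−1)(1+ψ₁(K₁−1)) = 0
⇒ ψ₁ = [z₁(K₁−1)+z₂(K₂−1)] / [−(K₁−1)(K₂−1)] = 0.3250/0.8736 = 0.372
Drum-1 compositions:
  isopentane: x = 0.168, y = 0.517
  cyclohexane: x = 0.832, y = 0.483
Drum-2 feed = drum-1 vapor: z₂ = (0.5174, 0.4826).
Drum 2:
Rachford–Rice: g(ψ₂) = Σ zᵢ(Kᵢ−1)/(1+ψ₂(Kᵢ−1)) = 0.
g(0) = ΣzᵢKᵢ − 1 = 0.070 and g(1) = 1 − Σzᵢ/Kᵢ = -0.756, so a root lies in (0, 1).
Binary case is linear: z₁(K₁−1)(1+ψ₂(K₂−1)) + z₂(K₂−1)(1+ψ₂(K₁−1)) = 0
⇒ ψ₂ = [z₁(K₁−1)+z₂(K₂−1)] / [−(K₁−1)(K₂−1)] = 0.0699/0.5092 = 0.137
  isopentane: x = 0.469, y = 0.825
  cyclohexane: x = 0.531, y = 0.175

V/F (drum 2) = 0.137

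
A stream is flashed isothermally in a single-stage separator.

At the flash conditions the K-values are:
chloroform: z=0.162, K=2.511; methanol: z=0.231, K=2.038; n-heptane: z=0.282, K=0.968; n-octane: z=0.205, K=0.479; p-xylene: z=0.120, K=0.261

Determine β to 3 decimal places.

β = 0.506

Rachford–Rice: g(β) = Σ zᵢ(Kᵢ−1)/(1+β(Kᵢ−1)) = 0.
g(0) = ΣzᵢKᵢ − 1 = 0.280 and g(1) = 1 − Σzᵢ/Kᵢ = -0.357, so a root lies in (0, 1).
Iterate (Newton) starting at β = 0.66:
  β = 0.660: g = -0.0803, g' = -0.560 → β = 0.517
  β = 0.517: g = -0.0052, g' = -0.498 → β = 0.506
Converged at β = 0.506.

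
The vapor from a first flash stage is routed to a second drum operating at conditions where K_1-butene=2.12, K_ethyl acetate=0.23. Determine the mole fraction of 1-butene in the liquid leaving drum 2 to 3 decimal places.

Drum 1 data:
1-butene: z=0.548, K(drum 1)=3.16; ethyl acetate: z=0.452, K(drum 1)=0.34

Drum 1:
Binary case is linear: z₁(K₁−1)(1+ψ₁(K₂−1)) + z₂(K₂−1)(1+ψ₁(K₁−1)) = 0
⇒ ψ₁ = [z₁(K₁−1)+z₂(K₂−1)] / [−(K₁−1)(K₂−1)] = 0.8854/1.4256 = 0.621
Drum-1 compositions:
  1-butene: x = 0.234, y = 0.740
  ethyl acetate: x = 0.766, y = 0.260
Drum-2 feed = drum-1 vapor: z₂ = (0.7396, 0.2604).
Drum 2:
Rachford–Rice: g(ψ₂) = Σ zᵢ(Kᵢ−1)/(1+ψ₂(Kᵢ−1)) = 0.
Check two-phase: ΣzᵢKᵢ = 1.628 > 1 and Σzᵢ/Kᵢ = 1.481 > 1, so g(0) = 0.628 > 0 and g(1) = -0.481 < 0.
Binary case is linear: z₁(K₁−1)(1+ψ₂(K₂−1)) + z₂(K₂−1)(1+ψ₂(K₁−1)) = 0
⇒ ψ₂ = [z₁(K₁−1)+z₂(K₂−1)] / [−(K₁−1)(K₂−1)] = 0.6278/0.8624 = 0.728
  1-butene: x = 0.407, y = 0.864
  ethyl acetate: x = 0.593, y = 0.136

x_1-butene (drum 2) = 0.407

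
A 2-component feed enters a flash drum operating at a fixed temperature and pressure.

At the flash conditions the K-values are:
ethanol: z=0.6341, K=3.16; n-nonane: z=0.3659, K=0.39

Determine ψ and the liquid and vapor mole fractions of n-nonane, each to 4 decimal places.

Rachford–Rice: g(ψ) = Σ zᵢ(Kᵢ−1)/(1+ψ(Kᵢ−1)) = 0.
Feasibility: ΣzᵢKᵢ = 2.1465, Σzᵢ/Kᵢ = 1.1389 — both > 1, two phases present.
Binary case is linear: z₁(K₁−1)(1+ψ(K₂−1)) + z₂(K₂−1)(1+ψ(K₁−1)) = 0
⇒ ψ = [z₁(K₁−1)+z₂(K₂−1)] / [−(K₁−1)(K₂−1)] = 1.14646/1.31760 = 0.8701
Compositions from xᵢ = zᵢ/(1+ψ(Kᵢ−1)), yᵢ = Kᵢxᵢ:
  ethanol: x = 0.2202, y = 0.6959
  n-nonane: x = 0.7798, y = 0.3041

ψ = 0.8701, x_n-nonane = 0.7798, y_n-nonane = 0.3041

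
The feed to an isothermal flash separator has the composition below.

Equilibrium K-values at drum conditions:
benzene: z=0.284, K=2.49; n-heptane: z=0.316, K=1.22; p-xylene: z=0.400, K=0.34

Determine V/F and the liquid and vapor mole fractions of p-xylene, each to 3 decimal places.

Rachford–Rice: g(V/F) = Σ zᵢ(Kᵢ−1)/(1+V/F(Kᵢ−1)) = 0.
g(0) = ΣzᵢKᵢ − 1 = 0.229 and g(1) = 1 − Σzᵢ/Kᵢ = -0.550, so a root lies in (0, 1).
Newton–Raphson from V/F = 0.5:
  V/F = 0.500: g = -0.0889, g' = -0.608 → V/F = 0.354
  V/F = 0.354: g = -0.0028, g' = -0.580 → V/F = 0.349
Converged at V/F = 0.349.
Compositions from xᵢ = zᵢ/(1+V/F(Kᵢ−1)), yᵢ = Kᵢxᵢ:
  benzene: x = 0.187, y = 0.465
  n-heptane: x = 0.293, y = 0.358
  p-xylene: x = 0.520, y = 0.177

V/F = 0.349, x_p-xylene = 0.520, y_p-xylene = 0.177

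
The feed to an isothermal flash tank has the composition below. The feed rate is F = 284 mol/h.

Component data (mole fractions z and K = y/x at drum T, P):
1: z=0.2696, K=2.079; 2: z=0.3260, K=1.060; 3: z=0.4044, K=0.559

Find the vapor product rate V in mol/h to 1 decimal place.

Newton iteration, β⁰ = 0.5:
  β = 0.5000: g = -0.02084, g' = -0.2630 → β = 0.4207
  β = 0.4207: g = 0.00018, g' = -0.2682 → β = 0.4214
Converged at β = 0.4214.
Then V = β·F = 0.4214·284 = 119.7 mol/h and L = F − V = 164.3 mol/h.

V = 119.7 mol/h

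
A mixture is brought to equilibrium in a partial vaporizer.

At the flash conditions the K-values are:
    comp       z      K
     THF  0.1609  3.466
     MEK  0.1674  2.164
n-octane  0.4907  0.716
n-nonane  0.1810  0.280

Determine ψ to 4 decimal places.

ψ = 0.3872

Let ψ = V/F and solve Σ zᵢ(Kᵢ−1)/(1+ψ(Kᵢ−1)) = 0.
Check two-phase: ΣzᵢKᵢ = 1.3220 > 1 and Σzᵢ/Kᵢ = 1.4555 > 1, so g(0) = 0.3220 > 0 and g(1) = -0.4555 < 0.
Newton–Raphson from ψ = 0.3:
  ψ = 0.3000: g = 0.05392, g' = -0.6478 → ψ = 0.3832
  ψ = 0.3832: g = 0.00238, g' = -0.5959 → ψ = 0.3872
Converged at ψ = 0.3872.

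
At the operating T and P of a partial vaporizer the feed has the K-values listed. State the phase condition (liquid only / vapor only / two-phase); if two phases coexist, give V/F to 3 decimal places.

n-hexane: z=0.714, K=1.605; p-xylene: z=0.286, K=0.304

two-phase, V/F = 0.553

ΣzᵢKᵢ = 1.233; Σzᵢ/Kᵢ = 1.386.
Both exceed 1, so a two-phase solution exists.
Material balance + equilibrium reduce to Σ zᵢ(Kᵢ−1)/(1+ψ(Kᵢ−1)) = 0.
Binary case is linear: z₁(K₁−1)(1+ψ(K₂−1)) + z₂(K₂−1)(1+ψ(K₁−1)) = 0
⇒ ψ = [z₁(K₁−1)+z₂(K₂−1)] / [−(K₁−1)(K₂−1)] = 0.2329/0.4211 = 0.553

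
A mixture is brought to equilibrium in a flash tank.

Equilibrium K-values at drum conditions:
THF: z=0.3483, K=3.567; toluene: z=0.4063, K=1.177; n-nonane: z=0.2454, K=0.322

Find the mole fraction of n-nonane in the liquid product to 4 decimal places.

x_n-nonane = 0.5285

Rachford–Rice: g(β) = Σ zᵢ(Kᵢ−1)/(1+β(Kᵢ−1)) = 0.
Feasibility: ΣzᵢKᵢ = 1.7996, Σzᵢ/Kᵢ = 1.2050 — both > 1, two phases present.
Iterate (Newton) starting at β = 0.44:
  β = 0.4400: g = 0.24946, g' = -0.7462 → β = 0.7743
  β = 0.7743: g = 0.01224, g' = -0.7669 → β = 0.7903
  β = 0.7903: g = -0.00013, g' = -0.7835 → β = 0.7901
Converged at β = 0.7901.
Compositions from xᵢ = zᵢ/(1+β(Kᵢ−1)), yᵢ = Kᵢxᵢ:
  THF: x = 0.1150, y = 0.4103
  toluene: x = 0.3565, y = 0.4195
  n-nonane: x = 0.5285, y = 0.1702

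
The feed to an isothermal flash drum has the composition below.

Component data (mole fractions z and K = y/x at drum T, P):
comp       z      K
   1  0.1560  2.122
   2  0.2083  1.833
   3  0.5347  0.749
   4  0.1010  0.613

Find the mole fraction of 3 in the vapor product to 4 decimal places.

y_3 = 0.4794

Let ψ = V/F and solve Σ zᵢ(Kᵢ−1)/(1+ψ(Kᵢ−1)) = 0.
g(0) = ΣzᵢKᵢ − 1 = 0.1752 and g(1) = 1 − Σzᵢ/Kᵢ = -0.0658, so a root lies in (0, 1).
Newton iteration, ψ⁰ = 0.5:
  ψ = 0.5000: g = 0.03269, g' = -0.2199 → ψ = 0.6486
  ψ = 0.6486: g = 0.00146, g' = -0.2017 → ψ = 0.6559
Converged at ψ = 0.6559.
Compositions from xᵢ = zᵢ/(1+ψ(Kᵢ−1)), yᵢ = Kᵢxᵢ:
  1: x = 0.0899, y = 0.1907
  2: x = 0.1347, y = 0.2469
  3: x = 0.6401, y = 0.4794
  4: x = 0.1354, y = 0.0830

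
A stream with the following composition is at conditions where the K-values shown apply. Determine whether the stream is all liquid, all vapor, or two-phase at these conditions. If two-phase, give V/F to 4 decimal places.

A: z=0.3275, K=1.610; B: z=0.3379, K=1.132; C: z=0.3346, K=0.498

ΣzᵢKᵢ = 1.0764; Σzᵢ/Kᵢ = 1.1738.
Both exceed 1, so a two-phase solution exists.
Rachford–Rice: g(ψ) = Σ zᵢ(Kᵢ−1)/(1+ψ(Kᵢ−1)) = 0.
Newton iteration, ψ⁰ = 0.5:
  ψ = 0.5000: g = -0.02933, g' = -0.2270 → ψ = 0.3708
  ψ = 0.3708: g = -0.00094, g' = -0.2137 → ψ = 0.3664
Converged at ψ = 0.3664.

two-phase, V/F = 0.3664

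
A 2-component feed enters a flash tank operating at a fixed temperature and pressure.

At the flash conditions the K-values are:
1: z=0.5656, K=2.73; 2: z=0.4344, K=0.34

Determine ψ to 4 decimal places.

Let ψ = V/F and solve Σ zᵢ(Kᵢ−1)/(1+ψ(Kᵢ−1)) = 0.
Feasibility: ΣzᵢKᵢ = 1.6918, Σzᵢ/Kᵢ = 1.4848 — both > 1, two phases present.
Binary case is linear: z₁(K₁−1)(1+ψ(K₂−1)) + z₂(K₂−1)(1+ψ(K₁−1)) = 0
⇒ ψ = [z₁(K₁−1)+z₂(K₂−1)] / [−(K₁−1)(K₂−1)] = 0.69178/1.14180 = 0.6059

ψ = 0.6059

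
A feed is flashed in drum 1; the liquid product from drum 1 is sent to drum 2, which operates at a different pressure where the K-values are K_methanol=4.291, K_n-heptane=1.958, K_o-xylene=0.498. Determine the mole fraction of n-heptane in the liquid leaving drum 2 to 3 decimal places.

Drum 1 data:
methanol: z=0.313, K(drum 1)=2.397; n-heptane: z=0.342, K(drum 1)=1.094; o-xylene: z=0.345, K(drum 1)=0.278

Drum 1:
Rachford–Rice: g(ψ₁) = Σ zᵢ(Kᵢ−1)/(1+ψ₁(Kᵢ−1)) = 0.
g(0) = ΣzᵢKᵢ − 1 = 0.220 and g(1) = 1 − Σzᵢ/Kᵢ = -0.684, so a root lies in (0, 1).
Iterate (Newton) starting at ψ₁ = 0.5:
  ψ₁ = 0.500: g = -0.1017, g' = -0.655 → ψ₁ = 0.345
  ψ₁ = 0.345: g = -0.0054, g' = -0.600 → ψ₁ = 0.336
Converged at ψ₁ = 0.336.
Drum-1 compositions:
  methanol: x = 0.213, y = 0.511
  n-heptane: x = 0.332, y = 0.363
  o-xylene: x = 0.455, y = 0.127
Drum-2 feed = drum-1 liquid: z₂ = (0.2131, 0.3315, 0.4554).
Drum 2:
Material balance + equilibrium reduce to Σ zᵢ(Kᵢ−1)/(1+ψ₂(Kᵢ−1)) = 0.
Check two-phase: ΣzᵢKᵢ = 1.790 > 1 and Σzᵢ/Kᵢ = 1.133 > 1, so g(0) = 0.790 > 0 and g(1) = -0.133 < 0.
Iterate (Newton) starting at ψ₂ = 0.55:
  ψ₂ = 0.550: g = 0.1417, g' = -0.642 → ψ₂ = 0.771
  ψ₂ = 0.771: g = 0.0080, g' = -0.591 → ψ₂ = 0.784
Converged at ψ₂ = 0.784.
  methanol: x = 0.059, y = 0.255
  n-heptane: x = 0.189, y = 0.371
  o-xylene: x = 0.751, y = 0.374

x_n-heptane (drum 2) = 0.189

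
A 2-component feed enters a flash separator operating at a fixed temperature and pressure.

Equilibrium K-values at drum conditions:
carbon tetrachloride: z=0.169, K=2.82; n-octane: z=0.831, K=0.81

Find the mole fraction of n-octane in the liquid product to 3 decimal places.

Binary case is linear: z₁(K₁−1)(1+ψ(K₂−1)) + z₂(K₂−1)(1+ψ(K₁−1)) = 0
⇒ ψ = [z₁(K₁−1)+z₂(K₂−1)] / [−(K₁−1)(K₂−1)] = 0.1497/0.3458 = 0.433
Compositions from xᵢ = zᵢ/(1+ψ(Kᵢ−1)), yᵢ = Kᵢxᵢ:
  carbon tetrachloride: x = 0.095, y = 0.267
  n-octane: x = 0.905, y = 0.733

x_n-octane = 0.905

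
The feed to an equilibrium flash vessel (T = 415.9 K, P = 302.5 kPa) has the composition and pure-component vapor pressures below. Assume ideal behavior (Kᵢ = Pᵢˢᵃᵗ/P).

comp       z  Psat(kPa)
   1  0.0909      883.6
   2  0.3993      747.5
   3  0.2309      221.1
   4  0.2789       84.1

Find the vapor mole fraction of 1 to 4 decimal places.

Raoult's law: Kᵢ = Pᵢˢᵃᵗ/P = Pᵢˢᵃᵗ/302.5.
  K_1 = 883.6/302.5 = 2.920992, K_2 = 747.5/302.5 = 2.471074, K_3 = 221.1/302.5 = 0.730909, K_4 = 84.1/302.5 = 0.278017
Material balance + equilibrium reduce to Σ zᵢ(Kᵢ−1)/(1+V/F(Kᵢ−1)) = 0.
Feasibility: ΣzᵢKᵢ = 1.4985, Σzᵢ/Kᵢ = 1.5118 — both > 1, two phases present.
Iterate (Newton) starting at V/F = 0.53:
  V/F = 0.5300: g = 0.01795, g' = -0.7594 → V/F = 0.5536
  V/F = 0.5536: g = -0.00009, g' = -0.7678 → V/F = 0.5535
Converged at V/F = 0.5535.
Compositions from xᵢ = zᵢ/(1+V/F(Kᵢ−1)), yᵢ = Kᵢxᵢ:
  1: x = 0.0441, y = 0.1287
  2: x = 0.2201, y = 0.5439
  3: x = 0.2713, y = 0.1983
  4: x = 0.4645, y = 0.1292

y_1 = 0.1287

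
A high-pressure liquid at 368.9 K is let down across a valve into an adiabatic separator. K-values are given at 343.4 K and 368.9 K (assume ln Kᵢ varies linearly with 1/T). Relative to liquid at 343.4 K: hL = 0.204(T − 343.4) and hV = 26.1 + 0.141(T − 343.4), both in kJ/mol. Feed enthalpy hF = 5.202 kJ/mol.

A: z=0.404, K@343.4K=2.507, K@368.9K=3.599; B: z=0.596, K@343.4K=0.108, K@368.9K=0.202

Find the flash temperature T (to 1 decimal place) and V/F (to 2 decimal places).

T = 351.4 K, V/F = 0.14

Adiabatic flash: solve Rachford–Rice at each trial T, then check hF = ψ·hV(T) + (1−ψ)·hL(T).
  T = 343.4 K: K = (2.507, 0.108), RR gives ψ = 0.057, H_out = 1.499 kJ/mol
  T = 368.9 K: K = (3.599, 0.202), RR gives ψ = 0.277, H_out = 11.985 kJ/mol
  T = 356.1 K: K = (3.021, 0.149), RR gives ψ = 0.180, H_out = 7.144 kJ/mol
  T = 349.8 K: K = (2.759, 0.127), RR gives ψ = 0.124, H_out = 4.496 kJ/mol
  T = 353.0 K: K = (2.890, 0.138), RR gives ψ = 0.153, H_out = 5.871 kJ/mol
  T = 351.4 K: K = (2.824, 0.133), RR gives ψ = 0.139, H_out = 5.192 kJ/mol
Linear interpolation between T = 351.4 (H_out = 5.192) and T = 353.0 (H_out = 5.871) on hF = 5.202 gives T ≈ 351.4 K, at which ψ = 0.14.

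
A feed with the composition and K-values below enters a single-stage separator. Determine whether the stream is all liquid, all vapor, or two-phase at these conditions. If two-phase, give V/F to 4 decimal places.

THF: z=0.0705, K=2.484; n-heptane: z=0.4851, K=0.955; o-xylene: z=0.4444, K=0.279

all liquid

ΣzᵢKᵢ = 0.7624; Σzᵢ/Kᵢ = 2.1292.
Since ΣzᵢKᵢ < 1 the mixture is below its bubble point — single liquid phase.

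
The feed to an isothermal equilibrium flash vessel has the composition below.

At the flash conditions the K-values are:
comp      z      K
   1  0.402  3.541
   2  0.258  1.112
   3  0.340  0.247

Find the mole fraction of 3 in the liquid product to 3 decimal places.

x_3 = 0.592

Let ψ = V/F and solve Σ zᵢ(Kᵢ−1)/(1+ψ(Kᵢ−1)) = 0.
g(0) = ΣzᵢKᵢ − 1 = 0.794 and g(1) = 1 − Σzᵢ/Kᵢ = -0.722, so a root lies in (0, 1).
Iterate (Newton) starting at ψ = 0.59:
  ψ = 0.590: g = -0.0249, g' = -1.043 → ψ = 0.566
Converged at ψ = 0.566.
Compositions from xᵢ = zᵢ/(1+ψ(Kᵢ−1)), yᵢ = Kᵢxᵢ:
  1: x = 0.165, y = 0.584
  2: x = 0.243, y = 0.270
  3: x = 0.592, y = 0.146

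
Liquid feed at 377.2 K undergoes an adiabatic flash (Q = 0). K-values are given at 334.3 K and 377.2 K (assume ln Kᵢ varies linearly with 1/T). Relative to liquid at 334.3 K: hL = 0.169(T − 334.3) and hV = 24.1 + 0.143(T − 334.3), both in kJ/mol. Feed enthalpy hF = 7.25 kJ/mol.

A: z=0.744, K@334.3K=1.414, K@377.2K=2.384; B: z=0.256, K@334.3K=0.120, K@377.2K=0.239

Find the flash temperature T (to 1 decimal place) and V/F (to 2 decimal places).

Adiabatic flash: solve Rachford–Rice at each trial T, then check hF = ψ·hV(T) + (1−ψ)·hL(T).
  T = 334.3 K: K = (1.414, 0.120), RR gives ψ = 0.227, H_out = 5.473 kJ/mol
  T = 377.2 K: K = (2.384, 0.239), RR gives ψ = 0.793, H_out = 25.470 kJ/mol
  T = 355.8 K: K = (1.866, 0.173), RR gives ψ = 0.604, H_out = 17.856 kJ/mol
  T = 345.1 K: K = (1.633, 0.145), RR gives ψ = 0.466, H_out = 12.914 kJ/mol
  T = 339.7 K: K = (1.521, 0.132), RR gives ψ = 0.366, H_out = 9.682 kJ/mol
  T = 337.0 K: K = (1.467, 0.126), RR gives ψ = 0.303, H_out = 7.738 kJ/mol
  T = 335.6 K: K = (1.439, 0.123), RR gives ψ = 0.266, H_out = 6.611 kJ/mol
Linear interpolation between T = 335.6 (H_out = 6.611) and T = 337.0 (H_out = 7.738) on hF = 7.25 gives T ≈ 336.4 K, at which ψ = 0.29.

T = 336.4 K, V/F = 0.29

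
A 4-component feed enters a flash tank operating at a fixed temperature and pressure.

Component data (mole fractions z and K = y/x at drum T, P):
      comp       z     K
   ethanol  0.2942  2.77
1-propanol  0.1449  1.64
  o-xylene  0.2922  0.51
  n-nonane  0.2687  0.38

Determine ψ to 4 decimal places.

ψ = 0.3678

Let ψ = V/F and solve Σ zᵢ(Kᵢ−1)/(1+ψ(Kᵢ−1)) = 0.
Check two-phase: ΣzᵢKᵢ = 1.3037 > 1 and Σzᵢ/Kᵢ = 1.4746 > 1, so g(0) = 0.3037 > 0 and g(1) = -0.4746 < 0.
Newton–Raphson from ψ = 0.41:
  ψ = 0.4100: g = -0.02734, g' = -0.6423 → ψ = 0.3674
  ψ = 0.3674: g = 0.00025, g' = -0.6549 → ψ = 0.3678
Converged at ψ = 0.3678.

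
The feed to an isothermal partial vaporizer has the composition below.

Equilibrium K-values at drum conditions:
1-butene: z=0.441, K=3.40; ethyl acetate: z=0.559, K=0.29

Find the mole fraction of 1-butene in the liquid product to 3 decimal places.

Rachford–Rice: g(V/F) = Σ zᵢ(Kᵢ−1)/(1+V/F(Kᵢ−1)) = 0.
Feasibility: ΣzᵢKᵢ = 1.662, Σzᵢ/Kᵢ = 2.057 — both > 1, two phases present.
Binary case is linear: z₁(K₁−1)(1+V/F(K₂−1)) + z₂(K₂−1)(1+V/F(K₁−1)) = 0
⇒ V/F = [z₁(K₁−1)+z₂(K₂−1)] / [−(K₁−1)(K₂−1)] = 0.6615/1.7040 = 0.388
Compositions from xᵢ = zᵢ/(1+V/F(Kᵢ−1)), yᵢ = Kᵢxᵢ:
  1-butene: x = 0.228, y = 0.776
  ethyl acetate: x = 0.772, y = 0.224

x_1-butene = 0.228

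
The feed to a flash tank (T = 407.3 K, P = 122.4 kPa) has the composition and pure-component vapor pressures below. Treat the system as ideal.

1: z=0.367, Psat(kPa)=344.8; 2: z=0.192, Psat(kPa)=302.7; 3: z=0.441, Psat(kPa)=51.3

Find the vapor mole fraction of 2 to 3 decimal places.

Raoult's law: Kᵢ = Pᵢˢᵃᵗ/P = Pᵢˢᵃᵗ/122.4.
  K_1 = 344.8/122.4 = 2.81699, K_2 = 302.7/122.4 = 2.47304, K_3 = 51.3/122.4 = 0.41912
Newton–Raphson from ψ = 0.52:
  ψ = 0.520: g = 0.1360, g' = -0.759 → ψ = 0.699
  ψ = 0.699: g = 0.0017, g' = -0.758 → ψ = 0.701
Converged at ψ = 0.701.
Compositions from xᵢ = zᵢ/(1+ψ(Kᵢ−1)), yᵢ = Kᵢxᵢ:
  1: x = 0.161, y = 0.455
  2: x = 0.094, y = 0.234
  3: x = 0.744, y = 0.312

y_2 = 0.234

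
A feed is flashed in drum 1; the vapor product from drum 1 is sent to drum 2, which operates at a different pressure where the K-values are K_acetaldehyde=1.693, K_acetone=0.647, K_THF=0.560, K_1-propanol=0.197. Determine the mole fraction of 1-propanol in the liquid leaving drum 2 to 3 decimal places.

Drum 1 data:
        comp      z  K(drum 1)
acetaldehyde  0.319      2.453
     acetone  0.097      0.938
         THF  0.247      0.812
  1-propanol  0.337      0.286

x_1-propanol (drum 2) = 0.186

Drum 1:
Rachford–Rice: g(ψ₁) = Σ zᵢ(Kᵢ−1)/(1+ψ₁(Kᵢ−1)) = 0.
Feasibility: ΣzᵢKᵢ = 1.170, Σzᵢ/Kᵢ = 1.716 — both > 1, two phases present.
Newton iteration, ψ₁⁰ = 0.5:
  ψ₁ = 0.500: g = -0.1632, g' = -0.653 → ψ₁ = 0.250
  ψ₁ = 0.250: g = -0.0077, g' = -0.627 → ψ₁ = 0.238
Converged at ψ₁ = 0.238.
Drum-1 compositions:
  acetaldehyde: x = 0.237, y = 0.582
  acetone: x = 0.098, y = 0.092
  THF: x = 0.259, y = 0.210
  1-propanol: x = 0.406, y = 0.116
Drum-2 feed = drum-1 vapor: z₂ = (0.5816, 0.0923, 0.2099, 0.1161).
Drum 2:
Newton iteration, ψ₂⁰ = 0.67:
  ψ₂ = 0.670: g = -0.1002, g' = -0.582 → ψ₂ = 0.498
  ψ₂ = 0.498: g = -0.0135, g' = -0.446 → ψ₂ = 0.468
  ψ₂ = 0.468: g = -0.0002, g' = -0.432 → ψ₂ = 0.467
Converged at ψ₂ = 0.467.
  acetaldehyde: x = 0.439, y = 0.744
  acetone: x = 0.111, y = 0.072
  THF: x = 0.264, y = 0.148
  1-propanol: x = 0.186, y = 0.037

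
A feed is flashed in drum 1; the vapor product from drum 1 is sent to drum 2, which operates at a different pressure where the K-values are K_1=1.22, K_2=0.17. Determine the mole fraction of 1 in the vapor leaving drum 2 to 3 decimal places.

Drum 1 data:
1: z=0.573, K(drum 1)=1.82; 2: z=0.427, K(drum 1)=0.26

Drum 1:
Rachford–Rice: g(ψ₁) = Σ zᵢ(Kᵢ−1)/(1+ψ₁(Kᵢ−1)) = 0.
Check two-phase: ΣzᵢKᵢ = 1.154 > 1 and Σzᵢ/Kᵢ = 1.957 > 1, so g(0) = 0.154 > 0 and g(1) = -0.957 < 0.
Binary case is linear: z₁(K₁−1)(1+ψ₁(K₂−1)) + z₂(K₂−1)(1+ψ₁(K₁−1)) = 0
⇒ ψ₁ = [z₁(K₁−1)+z₂(K₂−1)] / [−(K₁−1)(K₂−1)] = 0.1539/0.6068 = 0.254
Drum-1 compositions:
  1: x = 0.474, y = 0.863
  2: x = 0.526, y = 0.137
Drum-2 feed = drum-1 vapor: z₂ = (0.8633, 0.1367).
Drum 2:
Rachford–Rice: g(ψ₂) = Σ zᵢ(Kᵢ−1)/(1+ψ₂(Kᵢ−1)) = 0.
Check two-phase: ΣzᵢKᵢ = 1.077 > 1 and Σzᵢ/Kᵢ = 1.512 > 1, so g(0) = 0.076 > 0 and g(1) = -0.512 < 0.
Iterate (Newton) starting at ψ₂ = 0.37:
  ψ₂ = 0.370: g = 0.0119, g' = -0.232 → ψ₂ = 0.421
  ψ₂ = 0.421: g = -0.0006, g' = -0.258 → ψ₂ = 0.419
Converged at ψ₂ = 0.419.
  1: x = 0.790, y = 0.964
  2: x = 0.210, y = 0.036

y_1 (drum 2) = 0.964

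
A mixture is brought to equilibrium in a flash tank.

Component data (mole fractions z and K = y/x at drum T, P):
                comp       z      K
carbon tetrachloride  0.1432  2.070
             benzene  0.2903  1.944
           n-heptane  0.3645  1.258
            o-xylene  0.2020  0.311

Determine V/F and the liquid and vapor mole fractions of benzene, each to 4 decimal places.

V/F = 0.8103, x_benzene = 0.1645, y_benzene = 0.3197

Rachford–Rice: g(V/F) = Σ zᵢ(Kᵢ−1)/(1+V/F(Kᵢ−1)) = 0.
Check two-phase: ΣzᵢKᵢ = 1.3821 > 1 and Σzᵢ/Kᵢ = 1.1578 > 1, so g(0) = 0.3821 > 0 and g(1) = -0.1578 < 0.
Newton–Raphson from V/F = 0.5:
  V/F = 0.5000: g = 0.15696, g' = -0.4312 → V/F = 0.8640
  V/F = 0.8640: g = -0.03647, g' = -0.7245 → V/F = 0.8137
  V/F = 0.8137: g = -0.00215, g' = -0.6429 → V/F = 0.8104
  V/F = 0.8104: g = -0.00001, g' = -0.6383 → V/F = 0.8103
Converged at V/F = 0.8103.
Compositions from xᵢ = zᵢ/(1+V/F(Kᵢ−1)), yᵢ = Kᵢxᵢ:
  carbon tetrachloride: x = 0.0767, y = 0.1588
  benzene: x = 0.1645, y = 0.3197
  n-heptane: x = 0.3015, y = 0.3793
  o-xylene: x = 0.4574, y = 0.1422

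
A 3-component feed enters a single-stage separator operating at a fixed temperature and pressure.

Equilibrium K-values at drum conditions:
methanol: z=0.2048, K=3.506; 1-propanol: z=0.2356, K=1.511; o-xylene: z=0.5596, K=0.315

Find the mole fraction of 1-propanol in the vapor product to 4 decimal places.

Material balance + equilibrium reduce to Σ zᵢ(Kᵢ−1)/(1+ψ(Kᵢ−1)) = 0.
Feasibility: ΣzᵢKᵢ = 1.2503, Σzᵢ/Kᵢ = 1.9908 — both > 1, two phases present.
Iterate (Newton) starting at ψ = 0.5:
  ψ = 0.5000: g = -0.25932, g' = -0.8998 → ψ = 0.2118
  ψ = 0.2118: g = -0.00447, g' = -0.9582 → ψ = 0.2071
  ψ = 0.2071: g = 0.00001, g' = -0.9642 → ψ = 0.2072
Converged at ψ = 0.2072.
Compositions from xᵢ = zᵢ/(1+ψ(Kᵢ−1)), yᵢ = Kᵢxᵢ:
  methanol: x = 0.1348, y = 0.4727
  1-propanol: x = 0.2130, y = 0.3219
  o-xylene: x = 0.6521, y = 0.2054

y_1-propanol = 0.3219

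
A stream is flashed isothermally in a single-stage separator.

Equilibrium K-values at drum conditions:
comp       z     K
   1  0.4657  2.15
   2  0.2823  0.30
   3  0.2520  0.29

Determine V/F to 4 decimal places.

Material balance + equilibrium reduce to Σ zᵢ(Kᵢ−1)/(1+V/F(Kᵢ−1)) = 0.
g(0) = ΣzᵢKᵢ − 1 = 0.1590 and g(1) = 1 − Σzᵢ/Kᵢ = -1.0266, so a root lies in (0, 1).
Iterate (Newton) starting at V/F = 0.5:
  V/F = 0.5000: g = -0.24138, g' = -0.8810 → V/F = 0.2260
  V/F = 0.2260: g = -0.02281, g' = -0.7634 → V/F = 0.1962
Converged at V/F = 0.1962.

V/F = 0.1962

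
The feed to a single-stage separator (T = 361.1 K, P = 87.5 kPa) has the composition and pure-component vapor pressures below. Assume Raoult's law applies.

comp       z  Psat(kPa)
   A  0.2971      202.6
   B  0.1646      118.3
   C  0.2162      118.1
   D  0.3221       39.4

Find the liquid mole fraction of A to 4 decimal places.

Raoult's law: Kᵢ = Pᵢˢᵃᵗ/P = Pᵢˢᵃᵗ/87.5.
  K_A = 202.6/87.5 = 2.315429, K_B = 118.3/87.5 = 1.352000, K_C = 118.1/87.5 = 1.349714, K_D = 39.4/87.5 = 0.450286
Material balance + equilibrium reduce to Σ zᵢ(Kᵢ−1)/(1+β(Kᵢ−1)) = 0.
Feasibility: ΣzᵢKᵢ = 1.3473, Σzᵢ/Kᵢ = 1.1256 — both > 1, two phases present.
Iterate (Newton) starting at β = 0.5:
  β = 0.5000: g = 0.10520, g' = -0.4061 → β = 0.7591
  β = 0.7591: g = -0.00282, g' = -0.4446 → β = 0.7527
Converged at β = 0.7527.
Compositions from xᵢ = zᵢ/(1+β(Kᵢ−1)), yᵢ = Kᵢxᵢ:
  A: x = 0.1493, y = 0.3457
  B: x = 0.1301, y = 0.1759
  C: x = 0.1711, y = 0.2310
  D: x = 0.5494, y = 0.2474

x_A = 0.1493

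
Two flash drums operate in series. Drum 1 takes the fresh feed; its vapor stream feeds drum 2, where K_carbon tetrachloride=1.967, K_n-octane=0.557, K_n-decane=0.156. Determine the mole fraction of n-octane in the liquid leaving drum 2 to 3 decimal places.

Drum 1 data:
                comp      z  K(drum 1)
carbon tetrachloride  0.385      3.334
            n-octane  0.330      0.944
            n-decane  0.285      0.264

x_n-octane (drum 2) = 0.407

Drum 1:
Newton–Raphson from ψ₁ = 0.56:
  ψ₁ = 0.560: g = 0.0136, g' = -0.842 → ψ₁ = 0.576
Converged at ψ₁ = 0.576.
Drum-1 compositions:
  carbon tetrachloride: x = 0.164, y = 0.547
  n-octane: x = 0.341, y = 0.322
  n-decane: x = 0.495, y = 0.131
Drum-2 feed = drum-1 vapor: z₂ = (0.5475, 0.3219, 0.1306).
Drum 2:
Let ψ₂ = V/F and solve Σ zᵢ(Kᵢ−1)/(1+ψ₂(Kᵢ−1)) = 0.
Check two-phase: ΣzᵢKᵢ = 1.277 > 1 and Σzᵢ/Kᵢ = 1.694 > 1, so g(0) = 0.277 > 0 and g(1) = -0.694 < 0.
Newton iteration, ψ₂⁰ = 0.41:
  ψ₂ = 0.410: g = 0.0363, g' = -0.574 → ψ₂ = 0.473
  ψ₂ = 0.473: g = -0.0007, g' = -0.600 → ψ₂ = 0.472
Converged at ψ₂ = 0.472.
  carbon tetrachloride: x = 0.376, y = 0.739
  n-octane: x = 0.407, y = 0.227
  n-decane: x = 0.217, y = 0.034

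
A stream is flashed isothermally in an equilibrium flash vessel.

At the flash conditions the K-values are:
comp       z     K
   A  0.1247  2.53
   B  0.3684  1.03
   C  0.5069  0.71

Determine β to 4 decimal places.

β = 0.2047

Rachford–Rice: g(β) = Σ zᵢ(Kᵢ−1)/(1+β(Kᵢ−1)) = 0.
Feasibility: ΣzᵢKᵢ = 1.0548, Σzᵢ/Kᵢ = 1.1209 — both > 1, two phases present.
Iterate (Newton) starting at β = 0.4:
  β = 0.4000: g = -0.03701, g' = -0.1672 → β = 0.1786
  β = 0.1786: g = 0.00580, g' = -0.2278 → β = 0.2041
  β = 0.2041: g = 0.00013, g' = -0.2180 → β = 0.2047
Converged at β = 0.2047.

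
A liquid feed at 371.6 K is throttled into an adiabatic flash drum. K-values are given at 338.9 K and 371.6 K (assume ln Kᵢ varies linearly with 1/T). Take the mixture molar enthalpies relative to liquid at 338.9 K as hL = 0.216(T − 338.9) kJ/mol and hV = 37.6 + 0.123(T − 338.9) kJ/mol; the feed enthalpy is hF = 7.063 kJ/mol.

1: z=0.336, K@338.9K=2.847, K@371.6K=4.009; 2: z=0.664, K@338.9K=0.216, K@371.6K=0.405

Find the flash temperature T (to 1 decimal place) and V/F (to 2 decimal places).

T = 347.5 K, V/F = 0.14

Adiabatic flash: solve Rachford–Rice at each trial T, then check hF = ψ·hV(T) + (1−ψ)·hL(T).
  T = 338.9 K: K = (2.847, 0.216), RR gives ψ = 0.069, H_out = 2.597 kJ/mol
  T = 371.6 K: K = (4.009, 0.405), RR gives ψ = 0.344, H_out = 18.953 kJ/mol
  T = 355.2 K: K = (3.403, 0.300), RR gives ψ = 0.204, H_out = 10.867 kJ/mol
  T = 347.0 K: K = (3.118, 0.255), RR gives ψ = 0.138, H_out = 6.818 kJ/mol
  T = 351.1 K: K = (3.259, 0.277), RR gives ψ = 0.171, H_out = 8.860 kJ/mol
  T = 349.1 K: K = (3.190, 0.266), RR gives ψ = 0.155, H_out = 7.870 kJ/mol
Linear interpolation between T = 347.0 (H_out = 6.818) and T = 349.1 (H_out = 7.870) on hF = 7.063 gives T ≈ 347.5 K, at which ψ = 0.14.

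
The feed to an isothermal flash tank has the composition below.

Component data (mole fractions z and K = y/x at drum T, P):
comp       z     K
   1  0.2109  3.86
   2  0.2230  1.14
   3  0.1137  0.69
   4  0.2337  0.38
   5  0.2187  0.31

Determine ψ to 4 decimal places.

Let ψ = V/F and solve Σ zᵢ(Kᵢ−1)/(1+ψ(Kᵢ−1)) = 0.
g(0) = ΣzᵢKᵢ − 1 = 0.3034 and g(1) = 1 − Σzᵢ/Kᵢ = -0.7355, so a root lies in (0, 1).
Newton iteration, ψ⁰ = 0.42:
  ψ = 0.4200: g = -0.14540, g' = -0.7450 → ψ = 0.2248
  ψ = 0.2248: g = 0.01251, g' = -0.9229 → ψ = 0.2384
  ψ = 0.2384: g = 0.00016, g' = -0.8996 → ψ = 0.2386
Converged at ψ = 0.2386.

ψ = 0.2386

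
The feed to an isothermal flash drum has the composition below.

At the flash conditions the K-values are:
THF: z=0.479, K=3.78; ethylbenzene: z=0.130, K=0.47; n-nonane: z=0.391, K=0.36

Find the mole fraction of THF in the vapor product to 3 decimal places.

Material balance + equilibrium reduce to Σ zᵢ(Kᵢ−1)/(1+β(Kᵢ−1)) = 0.
Check two-phase: ΣzᵢKᵢ = 2.012 > 1 and Σzᵢ/Kᵢ = 1.489 > 1, so g(0) = 1.012 > 0 and g(1) = -0.489 < 0.
Newton–Raphson from β = 0.5:
  β = 0.500: g = 0.0954, g' = -1.062 → β = 0.590
  β = 0.590: g = 0.0022, g' = -1.022 → β = 0.592
Converged at β = 0.592.
Compositions from xᵢ = zᵢ/(1+β(Kᵢ−1)), yᵢ = Kᵢxᵢ:
  THF: x = 0.181, y = 0.684
  ethylbenzene: x = 0.189, y = 0.089
  n-nonane: x = 0.630, y = 0.227

y_THF = 0.684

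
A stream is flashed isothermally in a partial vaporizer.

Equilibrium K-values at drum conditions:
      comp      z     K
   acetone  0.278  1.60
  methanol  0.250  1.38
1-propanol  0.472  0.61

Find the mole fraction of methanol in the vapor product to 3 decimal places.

y_methanol = 0.300

Material balance + equilibrium reduce to Σ zᵢ(Kᵢ−1)/(1+ψ(Kᵢ−1)) = 0.
g(0) = ΣzᵢKᵢ − 1 = 0.078 and g(1) = 1 − Σzᵢ/Kᵢ = -0.129, so a root lies in (0, 1).
Iterate (Newton) starting at ψ = 0.32:
  ψ = 0.320: g = 0.0143, g' = -0.193 → ψ = 0.394
Converged at ψ = 0.394.
Compositions from xᵢ = zᵢ/(1+ψ(Kᵢ−1)), yᵢ = Kᵢxᵢ:
  acetone: x = 0.225, y = 0.360
  methanol: x = 0.217, y = 0.300
  1-propanol: x = 0.558, y = 0.340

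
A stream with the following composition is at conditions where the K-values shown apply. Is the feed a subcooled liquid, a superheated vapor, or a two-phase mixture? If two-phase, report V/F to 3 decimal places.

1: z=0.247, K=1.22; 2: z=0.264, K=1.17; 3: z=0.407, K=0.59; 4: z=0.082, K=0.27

ΣzᵢKᵢ = 0.872; Σzᵢ/Kᵢ = 1.422.
Since ΣzᵢKᵢ < 1 the mixture is below its bubble point — single liquid phase.

subcooled liquid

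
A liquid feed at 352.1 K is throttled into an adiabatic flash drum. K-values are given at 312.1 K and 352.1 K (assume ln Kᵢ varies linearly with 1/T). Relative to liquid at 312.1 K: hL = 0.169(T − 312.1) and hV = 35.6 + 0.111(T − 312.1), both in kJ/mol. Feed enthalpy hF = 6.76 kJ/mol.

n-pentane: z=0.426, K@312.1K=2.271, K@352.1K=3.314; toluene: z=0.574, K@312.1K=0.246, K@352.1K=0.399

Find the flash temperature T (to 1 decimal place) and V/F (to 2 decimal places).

Adiabatic flash: solve Rachford–Rice at each trial T, then check hF = ψ·hV(T) + (1−ψ)·hL(T).
  T = 312.1 K: K = (2.271, 0.246), RR gives ψ = 0.113, H_out = 4.036 kJ/mol
  T = 352.1 K: K = (3.314, 0.399), RR gives ψ = 0.461, H_out = 22.094 kJ/mol
  T = 332.1 K: K = (2.775, 0.318), RR gives ψ = 0.301, H_out = 13.750 kJ/mol
  T = 322.1 K: K = (2.518, 0.281), RR gives ψ = 0.214, H_out = 9.191 kJ/mol
  T = 317.1 K: K = (2.393, 0.263), RR gives ψ = 0.166, H_out = 6.710 kJ/mol
  T = 319.6 K: K = (2.455, 0.272), RR gives ψ = 0.191, H_out = 7.972 kJ/mol
  T = 318.4 K: K = (2.426, 0.268), RR gives ψ = 0.179, H_out = 7.372 kJ/mol
Linear interpolation between T = 317.1 (H_out = 6.710) and T = 318.4 (H_out = 7.372) on hF = 6.76 gives T ≈ 317.2 K, at which ψ = 0.17.

T = 317.2 K, V/F = 0.17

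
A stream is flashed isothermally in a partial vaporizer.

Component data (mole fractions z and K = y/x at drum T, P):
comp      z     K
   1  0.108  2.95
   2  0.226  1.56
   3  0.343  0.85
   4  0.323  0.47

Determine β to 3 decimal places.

Material balance + equilibrium reduce to Σ zᵢ(Kᵢ−1)/(1+β(Kᵢ−1)) = 0.
Check two-phase: ΣzᵢKᵢ = 1.115 > 1 and Σzᵢ/Kᵢ = 1.272 > 1, so g(0) = 0.115 > 0 and g(1) = -0.272 < 0.
Iterate (Newton) starting at β = 0.5:
  β = 0.500: g = -0.0830, g' = -0.326 → β = 0.245
  β = 0.245: g = 0.0037, g' = -0.371 → β = 0.255
Converged at β = 0.255.

β = 0.255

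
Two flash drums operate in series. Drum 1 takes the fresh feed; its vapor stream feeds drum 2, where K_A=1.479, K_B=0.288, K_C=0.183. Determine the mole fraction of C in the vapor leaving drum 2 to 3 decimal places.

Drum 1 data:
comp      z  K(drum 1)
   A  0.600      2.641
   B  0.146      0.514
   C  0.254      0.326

y_C (drum 2) = 0.042

Drum 1:
Rachford–Rice: g(ψ₁) = Σ zᵢ(Kᵢ−1)/(1+ψ₁(Kᵢ−1)) = 0.
g(0) = ΣzᵢKᵢ − 1 = 0.742 and g(1) = 1 − Σzᵢ/Kᵢ = -0.290, so a root lies in (0, 1).
Newton iteration, ψ₁⁰ = 0.39:
  ψ₁ = 0.390: g = 0.2806, g' = -0.866 → ψ₁ = 0.714
  ψ₁ = 0.714: g = 0.0146, g' = -0.852 → ψ₁ = 0.731
Converged at ψ₁ = 0.731.
Drum-1 compositions:
  A: x = 0.273, y = 0.720
  B: x = 0.226, y = 0.116
  C: x = 0.501, y = 0.163
Drum-2 feed = drum-1 vapor: z₂ = (0.7203, 0.1164, 0.1633).
Drum 2:
Let ψ₂ = V/F and solve Σ zᵢ(Kᵢ−1)/(1+ψ₂(Kᵢ−1)) = 0.
Check two-phase: ΣzᵢKᵢ = 1.129 > 1 and Σzᵢ/Kᵢ = 1.783 > 1, so g(0) = 0.129 > 0 and g(1) = -0.783 < 0.
Newton–Raphson from ψ₂ = 0.5:
  ψ₂ = 0.500: g = -0.0758, g' = -0.561 → ψ₂ = 0.365
  ψ₂ = 0.365: g = -0.0083, g' = -0.449 → ψ₂ = 0.346
Converged at ψ₂ = 0.346.
  A: x = 0.618, y = 0.914
  B: x = 0.154, y = 0.044
  C: x = 0.228, y = 0.042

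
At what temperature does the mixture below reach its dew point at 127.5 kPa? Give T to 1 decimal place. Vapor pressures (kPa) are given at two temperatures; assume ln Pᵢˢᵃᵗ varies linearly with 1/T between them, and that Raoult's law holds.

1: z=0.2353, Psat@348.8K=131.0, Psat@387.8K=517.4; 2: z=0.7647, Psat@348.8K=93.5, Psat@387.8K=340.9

Dew-point temperature: Σzᵢ·P/Pᵢˢᵃᵗ(T) = 1. Interpolate ln Pᵢˢᵃᵗ = aᵢ + bᵢ/T.
  T = 348.8 K: ΣzᵢP/Pᵢˢᵃᵗ = 1.2718
  T = 387.8 K: ΣzᵢP/Pᵢˢᵃᵗ = 0.3440
  T = 368.3 K: ΣzᵢP/Pᵢˢᵃᵗ = 0.6388
  T = 358.6 K: ΣzᵢP/Pᵢˢᵃᵗ = 0.8914
  T = 353.7 K: ΣzᵢP/Pᵢˢᵃᵗ = 1.0621
  T = 356.1 K: ΣzᵢP/Pᵢˢᵃᵗ = 0.9741
Interpolating between 353.7 K and 356.1 K gives T ≈ 355.4 K.

T = 355.4 K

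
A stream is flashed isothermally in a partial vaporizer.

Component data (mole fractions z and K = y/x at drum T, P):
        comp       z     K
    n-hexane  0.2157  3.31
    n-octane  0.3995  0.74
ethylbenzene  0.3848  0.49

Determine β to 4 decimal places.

Newton iteration, β⁰ = 0.46:
  β = 0.4600: g = -0.13281, g' = -0.4762 → β = 0.1811
  β = 0.1811: g = 0.02606, g' = -0.7233 → β = 0.2172
  β = 0.2172: g = 0.00104, g' = -0.6673 → β = 0.2187
Converged at β = 0.2187.

β = 0.2187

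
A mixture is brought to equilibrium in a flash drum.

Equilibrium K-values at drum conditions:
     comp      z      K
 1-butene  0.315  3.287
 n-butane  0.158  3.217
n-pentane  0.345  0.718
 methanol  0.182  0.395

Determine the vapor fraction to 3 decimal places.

ψ = 0.869

Iterate (Newton) starting at ψ = 0.5:
  ψ = 0.500: g = 0.2311, g' = -0.707 → ψ = 0.827
  ψ = 0.827: g = 0.0257, g' = -0.607 → ψ = 0.869
Converged at ψ = 0.869.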